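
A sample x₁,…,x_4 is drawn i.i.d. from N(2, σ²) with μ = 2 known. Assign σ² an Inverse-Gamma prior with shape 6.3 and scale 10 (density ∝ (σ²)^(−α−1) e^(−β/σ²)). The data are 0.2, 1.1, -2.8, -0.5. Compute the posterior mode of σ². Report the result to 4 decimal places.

Sum of squared deviations about the known mean: SS = (0.2−2)² + (1.1−2)² + (-2.8−2)² + (-0.5−2)² = 33.34.
The Normal likelihood contributes (σ²)^(−n/2) exp(−SS/(2σ²)), so the posterior is Inverse-Gamma(α + n/2, β + SS/2) = Inverse-Gamma(8.3, 26.67).
The mode of Inverse-Gamma(a, b) is b/(a+1) = 26.67/9.3 ≈ 2.8677.

σ̂²_MAP = 2.8677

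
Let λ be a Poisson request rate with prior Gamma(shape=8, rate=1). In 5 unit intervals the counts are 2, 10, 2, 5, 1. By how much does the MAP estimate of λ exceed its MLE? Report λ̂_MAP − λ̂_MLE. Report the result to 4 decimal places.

Σxᵢ = 20. Posterior is Gamma(28, 6); MAP = (28−1)/6 = 27/6 ≈ 4.50000.
MLE = x̄ = 20/5 ≈ 4.00000.
Difference = 27/6 − 20/5 = 1/2 ≈ 0.5000.

MAP − MLE = 0.5000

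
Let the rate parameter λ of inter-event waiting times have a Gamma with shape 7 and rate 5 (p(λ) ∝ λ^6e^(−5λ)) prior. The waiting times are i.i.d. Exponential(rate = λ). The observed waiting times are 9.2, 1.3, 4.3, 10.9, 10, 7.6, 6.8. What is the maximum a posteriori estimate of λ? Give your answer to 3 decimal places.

The Exponential(rate=λ) likelihood is ∝ λ^n e^(−λΣtᵢ). Here n = 7 and Σtᵢ = 9.2 + 1.3 + 4.3 + 10.9 + 10 + 7.6 + 6.8 = 50.1.
Posterior ∝ λ^6e^(−5λ) · λ^7e^(−50.1λ) = λ^13e^(−55.1λ), i.e. Gamma(14, 55.1).
Mode = (a−1)/b = 13/55.1 ≈ 0.236.

λ̂_MAP = 0.236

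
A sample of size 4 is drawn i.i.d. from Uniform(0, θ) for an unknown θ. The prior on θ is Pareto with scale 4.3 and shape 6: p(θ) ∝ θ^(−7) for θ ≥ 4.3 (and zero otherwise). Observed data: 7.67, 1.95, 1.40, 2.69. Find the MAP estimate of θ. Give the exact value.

The Uniform(0, θ) likelihood is θ^(−n) for θ ≥ max(xᵢ), zero otherwise. Here max(xᵢ) = 7.67.
Posterior ∝ θ^(−7) · θ^(−4) = θ^(−11) on θ ≥ max(4.3, 7.67) = 7.67.
This density is strictly decreasing in θ, so the posterior mode lies at the lower boundary of the support.

θ̂_MAP = 7.67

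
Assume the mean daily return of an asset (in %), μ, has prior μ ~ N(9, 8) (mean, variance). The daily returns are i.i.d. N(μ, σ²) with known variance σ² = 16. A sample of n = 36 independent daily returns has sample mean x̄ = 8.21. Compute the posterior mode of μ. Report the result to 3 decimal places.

μ̂_MAP = 8.252

n = 36, x̄ = 8.21.
For a Normal prior and Normal likelihood with known variance, the posterior is Normal; its mode equals its mean, the precision-weighted average.
Prior precision 1/σ₀² = 1/8 = 0.125; data precision n/σ² = 36/16 = 2.25.
μ̂ = (0.125·9 + 2.25·8.21) / (0.125 + 2.25) = 19.5975/2.375 = 7839/950 ≈ 8.252.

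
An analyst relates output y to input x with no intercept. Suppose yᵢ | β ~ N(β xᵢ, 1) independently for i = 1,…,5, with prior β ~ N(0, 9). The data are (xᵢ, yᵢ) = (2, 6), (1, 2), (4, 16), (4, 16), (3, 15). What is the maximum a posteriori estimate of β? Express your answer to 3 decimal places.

β̂_MAP = 4.055

log p(β | y) = −Σ(yᵢ − βxᵢ)²/(2·1) − β²/(2·9) + const.
Setting the derivative to zero: Σxᵢ(yᵢ − βxᵢ)/1 − β/9 = 0, so β = Σxᵢyᵢ / (Σxᵢ² + σ²/τ²).
Σxᵢyᵢ = 2·6 + 1·2 + 4·16 + 4·16 + 3·15 = 187; Σxᵢ² = 46; σ²/τ² = 1/9.
β̂_MAP = 187 / (46 + 1/9) = 187/(415/9) = 1683/415 ≈ 4.055.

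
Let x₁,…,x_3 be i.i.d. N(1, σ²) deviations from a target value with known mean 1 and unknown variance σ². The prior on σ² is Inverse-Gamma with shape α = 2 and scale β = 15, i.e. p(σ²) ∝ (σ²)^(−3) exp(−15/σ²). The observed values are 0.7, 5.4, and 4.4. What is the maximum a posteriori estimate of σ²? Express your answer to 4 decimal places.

Sum of squared deviations about the known mean: SS = (0.7−1)² + (5.4−1)² + (4.4−1)² = 31.01.
The Normal likelihood contributes (σ²)^(−n/2) exp(−SS/(2σ²)), so the posterior is Inverse-Gamma(α + n/2, β + SS/2) = Inverse-Gamma(3.5, 30.505).
The mode of Inverse-Gamma(a, b) is b/(a+1) = 30.505/4.5 ≈ 6.7789.

σ̂²_MAP = 6.7789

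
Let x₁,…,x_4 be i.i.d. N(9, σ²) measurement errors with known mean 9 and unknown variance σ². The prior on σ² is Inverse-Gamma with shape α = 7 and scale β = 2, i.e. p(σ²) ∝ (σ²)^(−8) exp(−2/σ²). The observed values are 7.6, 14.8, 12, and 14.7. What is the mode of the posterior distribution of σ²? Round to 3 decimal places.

σ̂²_MAP = 4.055

Sum of squared deviations about the known mean: SS = (7.6−9)² + (14.8−9)² + (12−9)² + (14.7−9)² = 77.09.
The Normal likelihood contributes (σ²)^(−n/2) exp(−SS/(2σ²)), so the posterior is Inverse-Gamma(α + n/2, β + SS/2) = Inverse-Gamma(9, 40.545).
The mode of Inverse-Gamma(a, b) is b/(a+1) = 40.545/10 ≈ 4.055.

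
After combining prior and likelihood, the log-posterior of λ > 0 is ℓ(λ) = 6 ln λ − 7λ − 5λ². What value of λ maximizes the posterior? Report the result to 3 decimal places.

λ̂_MAP = 0.500

ℓ'(λ) = 6/λ − 7 − 10λ. Setting this to zero and multiplying by λ: 10λ² + 7λ − 6 = 0.
λ = (−7 + √(7² + 4·10·6)) / (2·10) = (−7 + √289) / 20 = (−7 + 17)/20 = 1/2.
ℓ''(λ) = −6/λ² − 10 < 0, confirming a maximum.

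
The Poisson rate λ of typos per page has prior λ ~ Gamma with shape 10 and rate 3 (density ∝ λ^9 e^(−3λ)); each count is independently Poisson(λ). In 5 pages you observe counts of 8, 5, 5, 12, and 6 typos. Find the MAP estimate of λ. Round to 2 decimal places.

Σxᵢ = 8+5+5+12+6 = 36, with n = 5.
Posterior ∝ λ^9e^(−3λ) · λ^36e^(−5λ) = λ^45e^(−8λ), i.e. Gamma(shape=46, rate=8).
The mode of a Gamma(a, b) with a ≥ 1 (shape–rate) is (a−1)/b = 45/8 ≈ 5.63.

λ̂_MAP = 5.63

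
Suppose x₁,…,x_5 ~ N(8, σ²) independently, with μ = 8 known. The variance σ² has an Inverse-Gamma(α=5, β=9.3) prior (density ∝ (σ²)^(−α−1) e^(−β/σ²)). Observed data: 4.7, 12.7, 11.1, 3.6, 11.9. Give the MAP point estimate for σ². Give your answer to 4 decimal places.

Sum of squared deviations about the known mean: SS = (4.7−8)² + (12.7−8)² + (11.1−8)² + (3.6−8)² + (11.9−8)² = 77.16.
The Normal likelihood contributes (σ²)^(−n/2) exp(−SS/(2σ²)), so the posterior is Inverse-Gamma(α + n/2, β + SS/2) = Inverse-Gamma(7.5, 47.88).
The mode of Inverse-Gamma(a, b) is b/(a+1) = 47.88/8.5 ≈ 5.6329.

σ̂²_MAP = 5.6329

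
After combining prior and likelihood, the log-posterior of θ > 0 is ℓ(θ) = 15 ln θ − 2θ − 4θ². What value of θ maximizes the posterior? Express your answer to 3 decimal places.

θ̂_MAP = 1.250

ℓ'(θ) = 15/θ − 2 − 8θ. Setting this to zero and multiplying by θ: 8θ² + 2θ − 15 = 0.
θ = (−2 + √(2² + 4·8·15)) / (2·8) = (−2 + √484) / 16 = (−2 + 22)/16 = 5/4.
ℓ''(θ) = −15/θ² − 8 < 0, confirming a maximum.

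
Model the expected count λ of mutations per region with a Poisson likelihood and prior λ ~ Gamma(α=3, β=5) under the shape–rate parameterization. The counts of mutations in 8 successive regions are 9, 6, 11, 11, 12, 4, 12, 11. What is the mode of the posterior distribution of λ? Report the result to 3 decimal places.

Σxᵢ = 9+6+11+11+12+4+12+11 = 76, with n = 8.
Posterior ∝ λ^2e^(−5λ) · λ^76e^(−8λ) = λ^78e^(−13λ), i.e. Gamma(shape=79, rate=13).
The mode of a Gamma(a, b) with a ≥ 1 (shape–rate) is (a−1)/b = 78/13 ≈ 6.000.

λ̂_MAP = 6.000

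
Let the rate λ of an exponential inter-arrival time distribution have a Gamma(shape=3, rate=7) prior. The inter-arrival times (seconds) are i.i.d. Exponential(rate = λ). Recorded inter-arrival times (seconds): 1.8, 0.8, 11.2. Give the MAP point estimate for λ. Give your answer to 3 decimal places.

λ̂_MAP = 0.240

The Exponential(rate=λ) likelihood is ∝ λ^n e^(−λΣtᵢ). Here n = 3 and Σtᵢ = 1.8 + 0.8 + 11.2 = 13.8.
Posterior ∝ λ^2e^(−7λ) · λ^3e^(−13.8λ) = λ^5e^(−20.8λ), i.e. Gamma(6, 20.8).
Mode = (a−1)/b = 5/20.8 ≈ 0.240.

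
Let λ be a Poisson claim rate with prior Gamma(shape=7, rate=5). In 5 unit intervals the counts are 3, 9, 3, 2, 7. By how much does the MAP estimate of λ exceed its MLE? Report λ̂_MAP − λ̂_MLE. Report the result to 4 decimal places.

MAP − MLE = -1.8000

Σxᵢ = 24. Posterior is Gamma(31, 10); MAP = (31−1)/10 = 30/10 ≈ 3.00000.
MLE = x̄ = 24/5 ≈ 4.80000.
Difference = 30/10 − 24/5 = -9/5 ≈ -1.8000.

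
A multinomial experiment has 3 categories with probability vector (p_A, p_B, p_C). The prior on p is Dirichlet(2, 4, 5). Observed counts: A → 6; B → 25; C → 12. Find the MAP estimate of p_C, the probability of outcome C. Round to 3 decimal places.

MAP estimate of p_C = 0.314

The posterior is Dirichlet(αᵢ + nᵢ) = Dirichlet(8, 29, 17).
For a Dirichlet(a₁,…,a_K) with all aᵢ > 1, the mode has j-th component (aⱼ − 1)/(Σaᵢ − K).
Here Σaᵢ = 54 and K = 3, so p_C = (17 − 1)/(54 − 3) = 16/51 ≈ 0.314.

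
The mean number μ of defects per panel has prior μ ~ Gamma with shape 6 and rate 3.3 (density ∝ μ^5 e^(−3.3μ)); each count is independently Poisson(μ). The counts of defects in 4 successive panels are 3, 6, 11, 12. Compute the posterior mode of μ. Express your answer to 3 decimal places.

μ̂_MAP = 5.068

Σxᵢ = 3+6+11+12 = 32, with n = 4.
Posterior ∝ μ^5e^(−3.3μ) · μ^32e^(−4μ) = μ^37e^(−7.3μ), i.e. Gamma(shape=38, rate=7.3).
The mode of a Gamma(a, b) with a ≥ 1 (shape–rate) is (a−1)/b = 37/7.3 ≈ 5.068.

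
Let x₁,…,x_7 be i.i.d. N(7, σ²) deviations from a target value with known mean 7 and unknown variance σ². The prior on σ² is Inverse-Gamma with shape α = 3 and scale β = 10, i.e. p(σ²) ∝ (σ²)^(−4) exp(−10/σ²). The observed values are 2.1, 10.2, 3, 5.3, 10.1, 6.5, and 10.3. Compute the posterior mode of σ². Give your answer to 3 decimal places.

σ̂²_MAP = 6.259

Sum of squared deviations about the known mean: SS = (2.1−7)² + (10.2−7)² + (3−7)² + (5.3−7)² + (10.1−7)² + (6.5−7)² + (10.3−7)² = 73.89.
The Normal likelihood contributes (σ²)^(−n/2) exp(−SS/(2σ²)), so the posterior is Inverse-Gamma(α + n/2, β + SS/2) = Inverse-Gamma(6.5, 46.945).
The mode of Inverse-Gamma(a, b) is b/(a+1) = 46.945/7.5 ≈ 6.259.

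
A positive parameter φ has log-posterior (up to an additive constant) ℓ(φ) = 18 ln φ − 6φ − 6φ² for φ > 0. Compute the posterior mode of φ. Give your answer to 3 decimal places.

ℓ'(φ) = 18/φ − 6 − 12φ. Setting this to zero and multiplying by φ: 12φ² + 6φ − 18 = 0.
φ = (−6 + √(6² + 4·12·18)) / (2·12) = (−6 + √900) / 24 = (−6 + 30)/24 = 1.
ℓ''(φ) = −18/φ² − 12 < 0, confirming a maximum.

φ̂_MAP = 1.000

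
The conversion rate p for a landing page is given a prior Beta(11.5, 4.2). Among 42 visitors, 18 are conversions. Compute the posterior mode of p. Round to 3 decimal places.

p̂_MAP = 0.512

Prior: Beta(11.5, 4.2).
Data: 18 successes in 42 trials. The binomial likelihood contributes p^18(1−p)^24, so the posterior is Beta(11.5+18, 4.2+24) = Beta(29.5, 28.2).
For Beta(a, b) with a, b > 1 the mode is (a−1)/(a+b−2) = 28.5/55.7 ≈ 0.512.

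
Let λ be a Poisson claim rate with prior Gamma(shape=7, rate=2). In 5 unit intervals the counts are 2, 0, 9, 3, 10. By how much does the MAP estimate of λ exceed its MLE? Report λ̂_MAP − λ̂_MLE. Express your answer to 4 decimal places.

MAP − MLE = -0.5143

Σxᵢ = 24. Posterior is Gamma(31, 7); MAP = (31−1)/7 = 30/7 ≈ 4.28571.
MLE = x̄ = 24/5 ≈ 4.80000.
Difference = 30/7 − 24/5 = -18/35 ≈ -0.5143.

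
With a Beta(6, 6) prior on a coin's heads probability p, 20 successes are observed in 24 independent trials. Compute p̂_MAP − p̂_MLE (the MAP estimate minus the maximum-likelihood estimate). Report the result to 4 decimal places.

MAP − MLE = -0.0980

Posterior is Beta(26, 10); MAP = (26−1)/(36−2) = 25/34 ≈ 0.73529.
MLE ignores the prior: p̂_MLE = k/n = 20/24 ≈ 0.83333.
Difference = 25/34 − 20/24 = -5/51 ≈ -0.0980.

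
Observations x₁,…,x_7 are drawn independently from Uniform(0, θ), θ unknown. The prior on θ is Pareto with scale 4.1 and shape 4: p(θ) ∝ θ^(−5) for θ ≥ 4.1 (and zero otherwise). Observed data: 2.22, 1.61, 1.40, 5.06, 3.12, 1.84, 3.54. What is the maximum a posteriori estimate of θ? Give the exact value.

θ̂_MAP = 5.06

The Uniform(0, θ) likelihood is θ^(−n) for θ ≥ max(xᵢ), zero otherwise. Here max(xᵢ) = 5.06.
Posterior ∝ θ^(−5) · θ^(−7) = θ^(−12) on θ ≥ max(4.1, 5.06) = 5.06.
This density is strictly decreasing in θ, so the posterior mode lies at the lower boundary of the support.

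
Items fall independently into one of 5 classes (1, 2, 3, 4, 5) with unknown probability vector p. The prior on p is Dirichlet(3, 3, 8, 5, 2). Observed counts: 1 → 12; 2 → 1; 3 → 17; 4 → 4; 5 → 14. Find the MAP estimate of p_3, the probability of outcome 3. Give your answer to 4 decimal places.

The posterior is Dirichlet(αᵢ + nᵢ) = Dirichlet(15, 4, 25, 9, 16).
For a Dirichlet(a₁,…,a_K) with all aᵢ > 1, the mode has j-th component (aⱼ − 1)/(Σaᵢ − K).
Here Σaᵢ = 69 and K = 5, so p_3 = (25 − 1)/(69 − 5) = 24/64 ≈ 0.3750.

MAP estimate: 0.3750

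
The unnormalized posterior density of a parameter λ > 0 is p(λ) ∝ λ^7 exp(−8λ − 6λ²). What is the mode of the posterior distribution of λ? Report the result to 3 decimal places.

ℓ'(λ) = 7/λ − 8 − 12λ. Setting this to zero and multiplying by λ: 12λ² + 8λ − 7 = 0.
λ = (−8 + √(8² + 4·12·7)) / (2·12) = (−8 + √400) / 24 = (−8 + 20)/24 = 1/2.
ℓ''(λ) = −7/λ² − 12 < 0, confirming a maximum.

λ̂_MAP = 0.500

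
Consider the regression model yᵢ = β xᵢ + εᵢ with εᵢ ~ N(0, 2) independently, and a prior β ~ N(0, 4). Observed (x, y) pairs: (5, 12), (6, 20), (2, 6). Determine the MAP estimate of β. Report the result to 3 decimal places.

β̂_MAP = 2.931

log p(β | y) = −Σ(yᵢ − βxᵢ)²/(2·2) − β²/(2·4) + const.
Setting the derivative to zero: Σxᵢ(yᵢ − βxᵢ)/2 − β/4 = 0, so β = Σxᵢyᵢ / (Σxᵢ² + σ²/τ²).
Σxᵢyᵢ = 5·12 + 6·20 + 2·6 = 192; Σxᵢ² = 65; σ²/τ² = 0.5.
β̂_MAP = 192 / (65 + 0.5) = 192/65.5 ≈ 2.931.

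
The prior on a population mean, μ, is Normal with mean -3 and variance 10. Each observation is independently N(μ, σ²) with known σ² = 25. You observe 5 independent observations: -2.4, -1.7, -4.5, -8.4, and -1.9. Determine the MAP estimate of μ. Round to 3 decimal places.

μ̂_MAP = -3.520

n = 5; x̄ = ((-2.4) + (-1.7) + (-4.5) + (-8.4) + (-1.9))/5 = -18.9/5 = -3.78.
For a Normal prior and Normal likelihood with known variance, the posterior is Normal; its mode equals its mean, the precision-weighted average.
Prior precision 1/σ₀² = 1/10 = 0.1; data precision n/σ² = 5/25 = 0.2.
μ̂ = (0.1·(-3) + 0.2·(-3.78)) / (0.1 + 0.2) = (-1.056)/0.3 = -3.520.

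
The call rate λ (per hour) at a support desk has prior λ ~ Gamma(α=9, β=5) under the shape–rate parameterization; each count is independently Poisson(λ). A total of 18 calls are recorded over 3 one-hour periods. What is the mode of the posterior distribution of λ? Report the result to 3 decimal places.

Σxᵢ = 18, n = 3.
Posterior ∝ λ^8e^(−5λ) · λ^18e^(−3λ) = λ^26e^(−8λ), i.e. Gamma(shape=27, rate=8).
The mode of a Gamma(a, b) with a ≥ 1 (shape–rate) is (a−1)/b = 26/8 ≈ 3.250.

λ̂_MAP = 3.250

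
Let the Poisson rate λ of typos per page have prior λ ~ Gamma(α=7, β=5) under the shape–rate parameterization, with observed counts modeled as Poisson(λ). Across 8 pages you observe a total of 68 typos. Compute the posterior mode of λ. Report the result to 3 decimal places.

Σxᵢ = 68, n = 8.
Posterior ∝ λ^6e^(−5λ) · λ^68e^(−8λ) = λ^74e^(−13λ), i.e. Gamma(shape=75, rate=13).
The mode of a Gamma(a, b) with a ≥ 1 (shape–rate) is (a−1)/b = 74/13 ≈ 5.692.

λ̂_MAP = 5.692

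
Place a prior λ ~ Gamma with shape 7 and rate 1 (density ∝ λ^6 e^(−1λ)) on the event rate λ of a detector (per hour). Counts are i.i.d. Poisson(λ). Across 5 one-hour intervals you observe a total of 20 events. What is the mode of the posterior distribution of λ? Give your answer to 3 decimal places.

λ̂_MAP = 4.333

Σxᵢ = 20, n = 5.
Posterior ∝ λ^6e^(−1λ) · λ^20e^(−5λ) = λ^26e^(−6λ), i.e. Gamma(shape=27, rate=6).
The mode of a Gamma(a, b) with a ≥ 1 (shape–rate) is (a−1)/b = 26/6 ≈ 4.333.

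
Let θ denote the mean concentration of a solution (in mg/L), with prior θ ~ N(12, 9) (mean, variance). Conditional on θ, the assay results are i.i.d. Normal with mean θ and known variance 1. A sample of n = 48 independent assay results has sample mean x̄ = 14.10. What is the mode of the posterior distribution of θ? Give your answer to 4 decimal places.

n = 48, x̄ = 14.10.
For a Normal prior and Normal likelihood with known variance, the posterior is Normal; its mode equals its mean, the precision-weighted average.
Prior precision 1/σ₀² = 1/9; data precision n/σ² = 48/1 = 48.
θ̂ = ((1/9)·12 + 48·14.1) / (1/9 + 48) = (10172/15)/(433/9) = 30516/2165 ≈ 14.0952.

θ̂_MAP = 14.0952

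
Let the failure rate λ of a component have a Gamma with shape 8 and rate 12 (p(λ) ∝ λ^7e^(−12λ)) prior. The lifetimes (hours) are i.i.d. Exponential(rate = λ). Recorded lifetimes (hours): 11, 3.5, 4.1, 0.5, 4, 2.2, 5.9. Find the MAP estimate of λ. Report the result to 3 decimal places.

The Exponential(rate=λ) likelihood is ∝ λ^n e^(−λΣtᵢ). Here n = 7 and Σtᵢ = 11 + 3.5 + 4.1 + 0.5 + 4 + 2.2 + 5.9 = 31.2.
Posterior ∝ λ^7e^(−12λ) · λ^7e^(−31.2λ) = λ^14e^(−43.2λ), i.e. Gamma(15, 43.2).
Mode = (a−1)/b = 14/43.2 ≈ 0.324.

λ̂_MAP = 0.324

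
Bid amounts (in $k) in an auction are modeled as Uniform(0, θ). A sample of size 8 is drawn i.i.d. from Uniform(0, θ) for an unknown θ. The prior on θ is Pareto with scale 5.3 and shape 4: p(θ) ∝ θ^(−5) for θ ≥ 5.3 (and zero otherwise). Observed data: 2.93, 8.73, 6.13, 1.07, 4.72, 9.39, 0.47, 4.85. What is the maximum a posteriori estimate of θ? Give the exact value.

The Uniform(0, θ) likelihood is θ^(−n) for θ ≥ max(xᵢ), zero otherwise. Here max(xᵢ) = 9.39.
Posterior ∝ θ^(−5) · θ^(−8) = θ^(−13) on θ ≥ max(5.3, 9.39) = 9.39.
This density is strictly decreasing in θ, so the posterior mode lies at the lower boundary of the support.

θ̂_MAP = 9.39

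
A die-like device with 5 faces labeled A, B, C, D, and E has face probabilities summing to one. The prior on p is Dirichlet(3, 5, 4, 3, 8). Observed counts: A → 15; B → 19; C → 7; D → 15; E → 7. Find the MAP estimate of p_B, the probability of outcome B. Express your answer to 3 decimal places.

MAP estimate of p_B = 0.284

The posterior is Dirichlet(αᵢ + nᵢ) = Dirichlet(18, 24, 11, 18, 15).
For a Dirichlet(a₁,…,a_K) with all aᵢ > 1, the mode has j-th component (aⱼ − 1)/(Σaᵢ − K).
Here Σaᵢ = 86 and K = 5, so p_B = (24 − 1)/(86 − 5) = 23/81 ≈ 0.284.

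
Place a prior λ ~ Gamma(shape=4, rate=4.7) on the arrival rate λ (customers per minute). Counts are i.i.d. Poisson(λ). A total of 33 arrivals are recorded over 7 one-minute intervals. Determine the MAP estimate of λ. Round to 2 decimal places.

λ̂_MAP = 3.08

Σxᵢ = 33, n = 7.
Posterior ∝ λ^3e^(−4.7λ) · λ^33e^(−7λ) = λ^36e^(−11.7λ), i.e. Gamma(shape=37, rate=11.7).
The mode of a Gamma(a, b) with a ≥ 1 (shape–rate) is (a−1)/b = 36/11.7 ≈ 3.08.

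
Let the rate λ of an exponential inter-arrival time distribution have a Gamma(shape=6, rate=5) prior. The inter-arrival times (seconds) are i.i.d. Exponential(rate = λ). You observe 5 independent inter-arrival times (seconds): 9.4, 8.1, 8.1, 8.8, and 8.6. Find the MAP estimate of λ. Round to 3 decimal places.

λ̂_MAP = 0.208

The Exponential(rate=λ) likelihood is ∝ λ^n e^(−λΣtᵢ). Here n = 5 and Σtᵢ = 9.4 + 8.1 + 8.1 + 8.8 + 8.6 = 43.
Posterior ∝ λ^5e^(−5λ) · λ^5e^(−43λ) = λ^10e^(−48λ), i.e. Gamma(11, 48).
Mode = (a−1)/b = 10/48 ≈ 0.208.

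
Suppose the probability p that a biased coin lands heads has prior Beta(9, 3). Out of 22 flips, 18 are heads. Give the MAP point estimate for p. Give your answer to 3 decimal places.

p̂_MAP = 0.813

Prior: Beta(9, 3).
Data: 18 successes in 22 trials. The binomial likelihood contributes p^18(1−p)^4, so the posterior is Beta(9+18, 3+4) = Beta(27, 7).
For Beta(a, b) with a, b > 1 the mode is (a−1)/(a+b−2) = 26/32 ≈ 0.813.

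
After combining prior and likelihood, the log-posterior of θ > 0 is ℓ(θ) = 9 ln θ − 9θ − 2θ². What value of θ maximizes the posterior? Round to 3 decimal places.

θ̂_MAP = 0.750

ℓ'(θ) = 9/θ − 9 − 4θ. Setting this to zero and multiplying by θ: 4θ² + 9θ − 9 = 0.
θ = (−9 + √(9² + 4·4·9)) / (2·4) = (−9 + √225) / 8 = (−9 + 15)/8 = 3/4.
ℓ''(θ) = −9/θ² − 4 < 0, confirming a maximum.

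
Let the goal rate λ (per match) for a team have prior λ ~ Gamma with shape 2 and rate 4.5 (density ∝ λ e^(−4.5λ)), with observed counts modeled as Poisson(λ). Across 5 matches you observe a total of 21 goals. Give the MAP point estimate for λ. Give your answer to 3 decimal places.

Σxᵢ = 21, n = 5.
Posterior ∝ λe^(−4.5λ) · λ^21e^(−5λ) = λ^22e^(−9.5λ), i.e. Gamma(shape=23, rate=9.5).
The mode of a Gamma(a, b) with a ≥ 1 (shape–rate) is (a−1)/b = 22/9.5 ≈ 2.316.

λ̂_MAP = 2.316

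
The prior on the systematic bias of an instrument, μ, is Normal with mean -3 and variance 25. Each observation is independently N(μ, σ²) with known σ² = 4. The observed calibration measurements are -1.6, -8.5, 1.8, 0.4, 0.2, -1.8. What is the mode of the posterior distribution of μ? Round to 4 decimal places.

μ̂_MAP = -1.6201

n = 6; x̄ = ((-1.6) + (-8.5) + 1.8 + 0.4 + 0.2 + (-1.8))/6 = -9.5/6 = -19/12 ≈ -1.5833.
For a Normal prior and Normal likelihood with known variance, the posterior is Normal; its mode equals its mean, the precision-weighted average.
Prior precision 1/σ₀² = 1/25 = 0.04; data precision n/σ² = 6/4 = 1.5.
μ̂ = (0.04·(-3) + 1.5·(-19/12)) / (0.04 + 1.5) = (-2.495)/1.54 = -499/308 ≈ -1.6201.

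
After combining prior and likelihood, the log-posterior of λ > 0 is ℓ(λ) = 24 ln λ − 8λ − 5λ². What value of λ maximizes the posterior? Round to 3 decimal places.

ℓ'(λ) = 24/λ − 8 − 10λ. Setting this to zero and multiplying by λ: 10λ² + 8λ − 24 = 0.
λ = (−8 + √(8² + 4·10·24)) / (2·10) = (−8 + √1024) / 20 = (−8 + 32)/20 = 6/5.
ℓ''(λ) = −24/λ² − 10 < 0, confirming a maximum.

λ̂_MAP = 1.200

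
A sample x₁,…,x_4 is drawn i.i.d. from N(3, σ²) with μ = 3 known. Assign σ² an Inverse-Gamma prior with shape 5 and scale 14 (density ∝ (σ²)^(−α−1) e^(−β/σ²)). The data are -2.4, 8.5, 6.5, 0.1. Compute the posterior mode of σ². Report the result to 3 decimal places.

σ̂²_MAP = 6.754

Sum of squared deviations about the known mean: SS = (-2.4−3)² + (8.5−3)² + (6.5−3)² + (0.1−3)² = 80.07.
The Normal likelihood contributes (σ²)^(−n/2) exp(−SS/(2σ²)), so the posterior is Inverse-Gamma(α + n/2, β + SS/2) = Inverse-Gamma(7, 54.035).
The mode of Inverse-Gamma(a, b) is b/(a+1) = 54.035/8 ≈ 6.754.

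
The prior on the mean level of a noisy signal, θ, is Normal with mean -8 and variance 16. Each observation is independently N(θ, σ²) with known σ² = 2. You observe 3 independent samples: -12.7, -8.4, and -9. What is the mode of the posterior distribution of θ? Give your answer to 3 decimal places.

θ̂_MAP = -9.952

n = 3; x̄ = ((-12.7) + (-8.4) + (-9))/3 = -30.1/3 = -301/30 ≈ -10.0333.
For a Normal prior and Normal likelihood with known variance, the posterior is Normal; its mode equals its mean, the precision-weighted average.
Prior precision 1/σ₀² = 1/16 = 0.0625; data precision n/σ² = 3/2 = 1.5.
θ̂ = (0.0625·(-8) + 1.5·(-301/30)) / (0.0625 + 1.5) = (-15.55)/1.5625 = -9.952.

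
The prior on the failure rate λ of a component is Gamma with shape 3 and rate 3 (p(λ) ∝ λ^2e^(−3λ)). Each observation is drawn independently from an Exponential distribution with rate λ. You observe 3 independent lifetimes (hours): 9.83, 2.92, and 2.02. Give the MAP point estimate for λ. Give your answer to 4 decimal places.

The Exponential(rate=λ) likelihood is ∝ λ^n e^(−λΣtᵢ). Here n = 3 and Σtᵢ = 9.83 + 2.92 + 2.02 = 14.77.
Posterior ∝ λ^2e^(−3λ) · λ^3e^(−14.77λ) = λ^5e^(−17.77λ), i.e. Gamma(6, 17.77).
Mode = (a−1)/b = 5/17.77 ≈ 0.2814.

λ̂_MAP = 0.2814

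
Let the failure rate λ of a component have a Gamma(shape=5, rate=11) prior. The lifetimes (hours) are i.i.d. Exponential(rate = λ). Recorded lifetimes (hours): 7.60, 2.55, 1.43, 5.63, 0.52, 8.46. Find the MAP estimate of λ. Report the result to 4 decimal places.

λ̂_MAP = 0.2689

The Exponential(rate=λ) likelihood is ∝ λ^n e^(−λΣtᵢ). Here n = 6 and Σtᵢ = 7.60 + 2.55 + 1.43 + 5.63 + 0.52 + 8.46 = 26.19.
Posterior ∝ λ^4e^(−11λ) · λ^6e^(−26.19λ) = λ^10e^(−37.19λ), i.e. Gamma(11, 37.19).
Mode = (a−1)/b = 10/37.19 ≈ 0.2689.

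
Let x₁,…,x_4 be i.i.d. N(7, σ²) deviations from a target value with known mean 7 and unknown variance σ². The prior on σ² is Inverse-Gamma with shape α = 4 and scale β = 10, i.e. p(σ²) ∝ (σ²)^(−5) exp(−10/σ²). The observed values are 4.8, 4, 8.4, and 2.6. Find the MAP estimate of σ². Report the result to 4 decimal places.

Sum of squared deviations about the known mean: SS = (4.8−7)² + (4−7)² + (8.4−7)² + (2.6−7)² = 35.16.
The Normal likelihood contributes (σ²)^(−n/2) exp(−SS/(2σ²)), so the posterior is Inverse-Gamma(α + n/2, β + SS/2) = Inverse-Gamma(6, 27.58).
The mode of Inverse-Gamma(a, b) is b/(a+1) = 27.58/7 ≈ 3.9400.

σ̂²_MAP = 3.9400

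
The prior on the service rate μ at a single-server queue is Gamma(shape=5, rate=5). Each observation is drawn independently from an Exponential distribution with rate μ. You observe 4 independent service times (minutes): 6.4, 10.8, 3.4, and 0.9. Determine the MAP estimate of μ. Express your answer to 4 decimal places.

μ̂_MAP = 0.3019

The Exponential(rate=μ) likelihood is ∝ μ^n e^(−μΣtᵢ). Here n = 4 and Σtᵢ = 6.4 + 10.8 + 3.4 + 0.9 = 21.5.
Posterior ∝ μ^4e^(−5μ) · μ^4e^(−21.5μ) = μ^8e^(−26.5μ), i.e. Gamma(9, 26.5).
Mode = (a−1)/b = 8/26.5 ≈ 0.3019.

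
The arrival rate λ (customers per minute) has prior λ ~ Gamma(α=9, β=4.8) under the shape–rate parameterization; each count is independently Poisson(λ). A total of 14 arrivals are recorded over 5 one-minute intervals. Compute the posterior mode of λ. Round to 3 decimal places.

Σxᵢ = 14, n = 5.
Posterior ∝ λ^8e^(−4.8λ) · λ^14e^(−5λ) = λ^22e^(−9.8λ), i.e. Gamma(shape=23, rate=9.8).
The mode of a Gamma(a, b) with a ≥ 1 (shape–rate) is (a−1)/b = 22/9.8 ≈ 2.245.

λ̂_MAP = 2.245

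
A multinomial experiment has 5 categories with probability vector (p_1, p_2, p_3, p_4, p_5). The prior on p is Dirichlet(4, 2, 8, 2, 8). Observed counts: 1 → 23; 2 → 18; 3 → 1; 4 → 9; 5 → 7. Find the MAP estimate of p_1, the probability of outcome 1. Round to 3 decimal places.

MAP estimate: 0.338

The posterior is Dirichlet(αᵢ + nᵢ) = Dirichlet(27, 20, 9, 11, 15).
For a Dirichlet(a₁,…,a_K) with all aᵢ > 1, the mode has j-th component (aⱼ − 1)/(Σaᵢ − K).
Here Σaᵢ = 82 and K = 5, so p_1 = (27 − 1)/(82 − 5) = 26/77 ≈ 0.338.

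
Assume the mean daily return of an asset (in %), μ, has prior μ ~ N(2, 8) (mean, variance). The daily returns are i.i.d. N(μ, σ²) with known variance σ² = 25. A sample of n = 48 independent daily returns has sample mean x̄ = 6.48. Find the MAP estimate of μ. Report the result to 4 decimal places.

n = 48, x̄ = 6.48.
For a Normal prior and Normal likelihood with known variance, the posterior is Normal; its mode equals its mean, the precision-weighted average.
Prior precision 1/σ₀² = 1/8 = 0.125; data precision n/σ² = 48/25 = 1.92.
μ̂ = (0.125·2 + 1.92·6.48) / (0.125 + 1.92) = 12.6916/2.045 = 63458/10225 ≈ 6.2062.

μ̂_MAP = 6.2062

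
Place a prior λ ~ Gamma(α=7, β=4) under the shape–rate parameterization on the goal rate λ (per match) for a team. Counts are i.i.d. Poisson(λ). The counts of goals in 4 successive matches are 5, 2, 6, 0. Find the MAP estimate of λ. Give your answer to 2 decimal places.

λ̂_MAP = 2.38

Σxᵢ = 5+2+6+0 = 13, with n = 4.
Posterior ∝ λ^6e^(−4λ) · λ^13e^(−4λ) = λ^19e^(−8λ), i.e. Gamma(shape=20, rate=8).
The mode of a Gamma(a, b) with a ≥ 1 (shape–rate) is (a−1)/b = 19/8 ≈ 2.38.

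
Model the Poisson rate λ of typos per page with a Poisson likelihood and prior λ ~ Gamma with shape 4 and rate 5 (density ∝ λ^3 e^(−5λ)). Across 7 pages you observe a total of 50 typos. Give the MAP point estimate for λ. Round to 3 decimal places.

Σxᵢ = 50, n = 7.
Posterior ∝ λ^3e^(−5λ) · λ^50e^(−7λ) = λ^53e^(−12λ), i.e. Gamma(shape=54, rate=12).
The mode of a Gamma(a, b) with a ≥ 1 (shape–rate) is (a−1)/b = 53/12 ≈ 4.417.

λ̂_MAP = 4.417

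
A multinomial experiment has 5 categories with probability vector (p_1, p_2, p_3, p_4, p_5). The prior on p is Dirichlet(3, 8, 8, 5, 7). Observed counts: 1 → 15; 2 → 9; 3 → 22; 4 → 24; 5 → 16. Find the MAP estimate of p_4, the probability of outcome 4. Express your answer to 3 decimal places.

MAP estimate: 0.250

The posterior is Dirichlet(αᵢ + nᵢ) = Dirichlet(18, 17, 30, 29, 23).
For a Dirichlet(a₁,…,a_K) with all aᵢ > 1, the mode has j-th component (aⱼ − 1)/(Σaᵢ − K).
Here Σaᵢ = 117 and K = 5, so p_4 = (29 − 1)/(117 − 5) = 28/112 ≈ 0.250.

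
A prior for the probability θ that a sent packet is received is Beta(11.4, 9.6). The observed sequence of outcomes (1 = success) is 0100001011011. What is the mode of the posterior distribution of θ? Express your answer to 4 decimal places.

Prior: Beta(11.4, 9.6).
Data: 6 successes in 13 trials (from the sequence). The binomial likelihood contributes θ^6(1−θ)^7, so the posterior is Beta(11.4+6, 9.6+7) = Beta(17.4, 16.6).
For Beta(a, b) with a, b > 1 the mode is (a−1)/(a+b−2) = 16.4/32 ≈ 0.5125.

θ̂_MAP = 0.5125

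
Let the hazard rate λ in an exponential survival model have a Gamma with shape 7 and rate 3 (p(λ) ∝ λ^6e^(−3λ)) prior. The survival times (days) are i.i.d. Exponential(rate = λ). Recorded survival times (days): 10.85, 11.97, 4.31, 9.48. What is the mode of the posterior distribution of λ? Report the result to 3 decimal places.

The Exponential(rate=λ) likelihood is ∝ λ^n e^(−λΣtᵢ). Here n = 4 and Σtᵢ = 10.85 + 11.97 + 4.31 + 9.48 = 36.61.
Posterior ∝ λ^6e^(−3λ) · λ^4e^(−36.61λ) = λ^10e^(−39.61λ), i.e. Gamma(11, 39.61).
Mode = (a−1)/b = 10/39.61 ≈ 0.252.

λ̂_MAP = 0.252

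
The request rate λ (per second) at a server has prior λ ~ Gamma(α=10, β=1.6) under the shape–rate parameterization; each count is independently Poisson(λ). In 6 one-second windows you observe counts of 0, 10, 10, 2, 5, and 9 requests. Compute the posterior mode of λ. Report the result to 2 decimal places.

Σxᵢ = 0+10+10+2+5+9 = 36, with n = 6.
Posterior ∝ λ^9e^(−1.6λ) · λ^36e^(−6λ) = λ^45e^(−7.6λ), i.e. Gamma(shape=46, rate=7.6).
The mode of a Gamma(a, b) with a ≥ 1 (shape–rate) is (a−1)/b = 45/7.6 ≈ 5.92.

λ̂_MAP = 5.92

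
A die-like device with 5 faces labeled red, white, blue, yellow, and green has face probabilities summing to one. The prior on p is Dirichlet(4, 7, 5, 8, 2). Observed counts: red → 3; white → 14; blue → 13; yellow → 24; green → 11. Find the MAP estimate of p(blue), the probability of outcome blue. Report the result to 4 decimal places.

The posterior is Dirichlet(αᵢ + nᵢ) = Dirichlet(7, 21, 18, 32, 13).
For a Dirichlet(a₁,…,a_K) with all aᵢ > 1, the mode has j-th component (aⱼ − 1)/(Σaᵢ − K).
Here Σaᵢ = 91 and K = 5, so p(blue) = (18 − 1)/(91 − 5) = 17/86 ≈ 0.1977.

MAP estimate of p(blue) = 0.1977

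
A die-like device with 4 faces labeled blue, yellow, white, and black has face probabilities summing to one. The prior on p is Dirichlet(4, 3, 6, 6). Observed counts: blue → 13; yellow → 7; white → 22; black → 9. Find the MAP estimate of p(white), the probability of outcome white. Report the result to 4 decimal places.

The posterior is Dirichlet(αᵢ + nᵢ) = Dirichlet(17, 10, 28, 15).
For a Dirichlet(a₁,…,a_K) with all aᵢ > 1, the mode has j-th component (aⱼ − 1)/(Σaᵢ − K).
Here Σaᵢ = 70 and K = 4, so p(white) = (28 − 1)/(70 − 4) = 27/66 ≈ 0.4091.

MAP estimate of p(white) = 0.4091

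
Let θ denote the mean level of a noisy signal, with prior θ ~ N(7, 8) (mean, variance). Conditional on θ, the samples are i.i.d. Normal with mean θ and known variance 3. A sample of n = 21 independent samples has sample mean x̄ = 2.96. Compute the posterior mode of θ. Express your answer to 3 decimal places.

θ̂_MAP = 3.031

n = 21, x̄ = 2.96.
For a Normal prior and Normal likelihood with known variance, the posterior is Normal; its mode equals its mean, the precision-weighted average.
Prior precision 1/σ₀² = 1/8 = 0.125; data precision n/σ² = 21/3 = 7.
θ̂ = (0.125·7 + 7·2.96) / (0.125 + 7) = 21.595/7.125 = 4319/1425 ≈ 3.031.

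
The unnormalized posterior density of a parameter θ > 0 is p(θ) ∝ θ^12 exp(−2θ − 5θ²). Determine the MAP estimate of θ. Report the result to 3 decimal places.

ℓ'(θ) = 12/θ − 2 − 10θ. Setting this to zero and multiplying by θ: 10θ² + 2θ − 12 = 0.
θ = (−2 + √(2² + 4·10·12)) / (2·10) = (−2 + √484) / 20 = (−2 + 22)/20 = 1.
ℓ''(θ) = −12/θ² − 10 < 0, confirming a maximum.

θ̂_MAP = 1.000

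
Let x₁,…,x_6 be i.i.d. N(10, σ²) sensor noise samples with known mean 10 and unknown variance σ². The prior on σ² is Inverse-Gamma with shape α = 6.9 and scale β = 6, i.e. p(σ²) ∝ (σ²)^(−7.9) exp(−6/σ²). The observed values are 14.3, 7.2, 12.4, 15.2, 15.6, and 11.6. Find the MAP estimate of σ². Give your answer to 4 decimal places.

Sum of squared deviations about the known mean: SS = (14.3−10)² + (7.2−10)² + (12.4−10)² + (15.2−10)² + (15.6−10)² + (11.6−10)² = 93.05.
The Normal likelihood contributes (σ²)^(−n/2) exp(−SS/(2σ²)), so the posterior is Inverse-Gamma(α + n/2, β + SS/2) = Inverse-Gamma(9.9, 52.525).
The mode of Inverse-Gamma(a, b) is b/(a+1) = 52.525/10.9 ≈ 4.8188.

σ̂²_MAP = 4.8188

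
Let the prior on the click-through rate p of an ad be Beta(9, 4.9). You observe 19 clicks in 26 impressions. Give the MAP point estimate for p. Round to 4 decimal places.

Prior: Beta(9, 4.9).
Data: 19 successes in 26 trials. The binomial likelihood contributes p^19(1−p)^7, so the posterior is Beta(9+19, 4.9+7) = Beta(28, 11.9).
For Beta(a, b) with a, b > 1 the mode is (a−1)/(a+b−2) = 27/37.9 ≈ 0.7124.

p̂_MAP = 0.7124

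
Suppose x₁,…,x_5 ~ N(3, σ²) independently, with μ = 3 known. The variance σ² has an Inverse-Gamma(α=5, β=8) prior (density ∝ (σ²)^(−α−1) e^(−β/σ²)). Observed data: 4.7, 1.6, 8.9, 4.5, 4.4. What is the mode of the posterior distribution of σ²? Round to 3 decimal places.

Sum of squared deviations about the known mean: SS = (4.7−3)² + (1.6−3)² + (8.9−3)² + (4.5−3)² + (4.4−3)² = 43.87.
The Normal likelihood contributes (σ²)^(−n/2) exp(−SS/(2σ²)), so the posterior is Inverse-Gamma(α + n/2, β + SS/2) = Inverse-Gamma(7.5, 29.935).
The mode of Inverse-Gamma(a, b) is b/(a+1) = 29.935/8.5 ≈ 3.522.

σ̂²_MAP = 3.522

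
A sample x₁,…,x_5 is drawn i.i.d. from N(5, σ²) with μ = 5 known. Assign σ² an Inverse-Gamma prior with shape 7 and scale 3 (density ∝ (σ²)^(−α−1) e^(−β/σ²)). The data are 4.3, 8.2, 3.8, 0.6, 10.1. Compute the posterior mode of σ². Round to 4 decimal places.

Sum of squared deviations about the known mean: SS = (4.3−5)² + (8.2−5)² + (3.8−5)² + (0.6−5)² + (10.1−5)² = 57.54.
The Normal likelihood contributes (σ²)^(−n/2) exp(−SS/(2σ²)), so the posterior is Inverse-Gamma(α + n/2, β + SS/2) = Inverse-Gamma(9.5, 31.77).
The mode of Inverse-Gamma(a, b) is b/(a+1) = 31.77/10.5 ≈ 3.0257.

σ̂²_MAP = 3.0257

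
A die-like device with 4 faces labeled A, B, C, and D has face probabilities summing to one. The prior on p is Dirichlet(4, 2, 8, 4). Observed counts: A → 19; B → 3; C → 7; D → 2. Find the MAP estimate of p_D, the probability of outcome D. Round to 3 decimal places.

MAP estimate of p_D = 0.111

The posterior is Dirichlet(αᵢ + nᵢ) = Dirichlet(23, 5, 15, 6).
For a Dirichlet(a₁,…,a_K) with all aᵢ > 1, the mode has j-th component (aⱼ − 1)/(Σaᵢ − K).
Here Σaᵢ = 49 and K = 4, so p_D = (6 − 1)/(49 − 4) = 5/45 ≈ 0.111.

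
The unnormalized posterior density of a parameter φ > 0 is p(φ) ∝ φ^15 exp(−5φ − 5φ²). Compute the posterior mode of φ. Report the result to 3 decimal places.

ℓ'(φ) = 15/φ − 5 − 10φ. Setting this to zero and multiplying by φ: 10φ² + 5φ − 15 = 0.
φ = (−5 + √(5² + 4·10·15)) / (2·10) = (−5 + √625) / 20 = (−5 + 25)/20 = 1.
ℓ''(φ) = −15/φ² − 10 < 0, confirming a maximum.

φ̂_MAP = 1.000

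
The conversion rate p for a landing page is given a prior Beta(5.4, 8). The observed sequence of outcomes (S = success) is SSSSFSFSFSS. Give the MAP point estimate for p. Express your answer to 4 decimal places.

p̂_MAP = 0.5536

Prior: Beta(5.4, 8).
Data: 8 successes in 11 trials (from the sequence). The binomial likelihood contributes p^8(1−p)^3, so the posterior is Beta(5.4+8, 8+3) = Beta(13.4, 11).
For Beta(a, b) with a, b > 1 the mode is (a−1)/(a+b−2) = 12.4/22.4 ≈ 0.5536.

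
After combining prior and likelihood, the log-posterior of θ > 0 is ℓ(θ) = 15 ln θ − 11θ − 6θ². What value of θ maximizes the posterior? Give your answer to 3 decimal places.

ℓ'(θ) = 15/θ − 11 − 12θ. Setting this to zero and multiplying by θ: 12θ² + 11θ − 15 = 0.
θ = (−11 + √(11² + 4·12·15)) / (2·12) = (−11 + √841) / 24 = (−11 + 29)/24 = 3/4.
ℓ''(θ) = −15/θ² − 12 < 0, confirming a maximum.

θ̂_MAP = 0.750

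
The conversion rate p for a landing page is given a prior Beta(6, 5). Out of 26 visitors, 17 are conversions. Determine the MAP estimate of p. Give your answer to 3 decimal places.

Prior: Beta(6, 5).
Data: 17 successes in 26 trials. The binomial likelihood contributes p^17(1−p)^9, so the posterior is Beta(6+17, 5+9) = Beta(23, 14).
For Beta(a, b) with a, b > 1 the mode is (a−1)/(a+b−2) = 22/35 ≈ 0.629.

p̂_MAP = 0.629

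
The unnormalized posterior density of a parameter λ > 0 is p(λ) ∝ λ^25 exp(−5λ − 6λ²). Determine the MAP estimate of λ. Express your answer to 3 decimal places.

λ̂_MAP = 1.250

ℓ'(λ) = 25/λ − 5 − 12λ. Setting this to zero and multiplying by λ: 12λ² + 5λ − 25 = 0.
λ = (−5 + √(5² + 4·12·25)) / (2·12) = (−5 + √1225) / 24 = (−5 + 35)/24 = 5/4.
ℓ''(λ) = −25/λ² − 12 < 0, confirming a maximum.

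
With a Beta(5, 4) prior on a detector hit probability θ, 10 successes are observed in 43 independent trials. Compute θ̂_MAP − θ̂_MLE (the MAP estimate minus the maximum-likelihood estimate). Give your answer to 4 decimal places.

Posterior is Beta(15, 37); MAP = (15−1)/(52−2) = 14/50 ≈ 0.28000.
MLE ignores the prior: θ̂_MLE = k/n = 10/43 ≈ 0.23256.
Difference = 14/50 − 10/43 = 51/1075 ≈ 0.0474.

MAP − MLE = 0.0474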